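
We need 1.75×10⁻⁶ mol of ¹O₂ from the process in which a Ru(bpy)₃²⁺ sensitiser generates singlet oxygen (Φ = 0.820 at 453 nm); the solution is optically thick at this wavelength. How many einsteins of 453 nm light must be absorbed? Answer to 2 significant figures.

2.1×10⁻⁶ einstein

Photons that must be absorbed: 1.75×10⁻⁶ / 0.820 = 2.134×10⁻⁶ mol.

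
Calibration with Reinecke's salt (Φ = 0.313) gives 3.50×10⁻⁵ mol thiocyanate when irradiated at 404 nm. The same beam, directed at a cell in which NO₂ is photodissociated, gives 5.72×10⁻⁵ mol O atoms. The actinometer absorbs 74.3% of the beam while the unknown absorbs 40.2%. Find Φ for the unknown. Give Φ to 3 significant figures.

Φ = 0.945

Photons absorbed by the actinometer: 3.50×10⁻⁵ / 0.313 = 1.118×10⁻⁴ mol.
Incident flux: 1.118×10⁻⁴ / 0.743 = 1.505×10⁻⁴ einstein.
Absorbed by unknown: 0.402 × 1.505×10⁻⁴ = 6.050×10⁻⁵ mol.
Φ(unknown) = 5.72×10⁻⁵ / 6.050×10⁻⁵ = 0.945.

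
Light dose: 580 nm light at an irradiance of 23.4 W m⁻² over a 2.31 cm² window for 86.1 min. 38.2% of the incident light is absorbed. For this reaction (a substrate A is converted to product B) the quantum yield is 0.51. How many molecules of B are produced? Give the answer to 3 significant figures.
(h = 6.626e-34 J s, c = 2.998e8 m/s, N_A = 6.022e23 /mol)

Photon energy at 580 nm: hc/λ = (6.626e-34)(2.998e8)/(580e-9) = 3.425e-19 J.
Energy delivered: (23.4 W m⁻²)(2.31e-4 m²)(5166 s) = 27.92 J.
Photons incident: 27.92 / 3.425e-19 = 8.152e19, i.e. 8.152e19/6.022e23 = 1.354e-4 mol.
Photons absorbed: 0.382 × 1.354e-4 = 5.172e-5 mol.
Product: Φ × n_abs = 0.51 × 5.172e-5 = 2.638e-5 mol.
As a count: 2.638e-5 × 6.022e23 = 1.59e19.

1.59e19 molecules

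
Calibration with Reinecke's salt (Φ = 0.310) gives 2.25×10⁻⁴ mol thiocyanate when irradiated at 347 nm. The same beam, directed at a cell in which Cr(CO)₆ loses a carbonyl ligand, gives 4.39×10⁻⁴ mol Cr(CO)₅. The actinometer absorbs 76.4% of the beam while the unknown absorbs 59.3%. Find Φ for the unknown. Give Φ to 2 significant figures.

Photons absorbed by the actinometer: 2.25×10⁻⁴ / 0.310 = 7.258×10⁻⁴ mol.
Incident flux: 7.258×10⁻⁴ / 0.764 = 9.500×10⁻⁴ einstein.
Absorbed by unknown: 0.593 × 9.500×10⁻⁴ = 5.634×10⁻⁴ mol.
Φ(unknown) = 4.39×10⁻⁴ / 5.634×10⁻⁴ = 0.78.

Φ = 0.78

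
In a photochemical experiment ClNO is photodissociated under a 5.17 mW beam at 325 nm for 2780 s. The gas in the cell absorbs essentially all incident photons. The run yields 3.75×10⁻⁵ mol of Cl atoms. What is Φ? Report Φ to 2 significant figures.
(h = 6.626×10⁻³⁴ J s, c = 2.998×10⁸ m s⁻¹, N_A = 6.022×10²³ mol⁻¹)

Photon energy at 325 nm: hc/λ = (6.626×10⁻³⁴)(2.998×10⁸)/(325×10⁻⁹) = 6.112×10⁻¹⁹ J.
Energy delivered: (5.17 mW)(2780 s) = 14.37 J.
Photons incident: 14.37 / 6.112×10⁻¹⁹ = 2.351×10¹⁹, i.e. 2.351×10¹⁹/6.022×10²³ = 3.904×10⁻⁵ mol.
Φ = 3.75×10⁻⁵ mol / 3.904×10⁻⁵ mol photons = 0.96.

Φ = 0.96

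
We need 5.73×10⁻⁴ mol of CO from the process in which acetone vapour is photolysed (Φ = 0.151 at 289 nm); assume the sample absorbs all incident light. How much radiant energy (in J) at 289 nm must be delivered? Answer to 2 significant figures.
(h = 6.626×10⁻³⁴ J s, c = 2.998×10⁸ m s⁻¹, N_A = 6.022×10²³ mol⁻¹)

Photons that must be absorbed: 5.73×10⁻⁴ / 0.151 = 0.003795 mol.
Photon energy: hc/λ = 6.874×10⁻¹⁹ J; per mole, 4.140×10⁵ J mol⁻¹.
Energy required: 0.003795 × 4.140×10⁵ = 1600 J.

1600 J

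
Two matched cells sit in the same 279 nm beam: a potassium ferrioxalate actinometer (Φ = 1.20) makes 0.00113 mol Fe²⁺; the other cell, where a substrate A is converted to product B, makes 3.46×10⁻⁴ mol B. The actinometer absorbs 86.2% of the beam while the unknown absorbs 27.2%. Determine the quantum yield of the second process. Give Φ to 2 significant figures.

Photons absorbed by the actinometer: 0.00113 / 1.20 = 9.417×10⁻⁴ mol.
Incident flux: 9.417×10⁻⁴ / 0.862 = 0.001092 einstein.
Absorbed by unknown: 0.272 × 0.001092 = 2.970×10⁻⁴ mol.
Φ(unknown) = 3.46×10⁻⁴ / 2.970×10⁻⁴ = 1.2.

Φ = 1.2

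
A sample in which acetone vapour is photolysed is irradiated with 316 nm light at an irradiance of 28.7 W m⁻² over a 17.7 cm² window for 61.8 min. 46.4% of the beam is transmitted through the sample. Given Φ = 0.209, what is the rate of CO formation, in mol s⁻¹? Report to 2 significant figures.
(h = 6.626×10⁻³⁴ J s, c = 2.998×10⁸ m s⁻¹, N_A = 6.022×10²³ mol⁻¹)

1.5×10⁻⁸ mol s⁻¹

Photon energy at 316 nm: hc/λ = (6.626×10⁻³⁴)(2.998×10⁸)/(316×10⁻⁹) = 6.286×10⁻¹⁹ J.
Energy delivered: (28.7 W m⁻²)(17.7×10⁻⁴ m²)(3708 s) = 188.4 J.
Photons incident: 188.4 / 6.286×10⁻¹⁹ = 2.997×10²⁰, i.e. 2.997×10²⁰/6.022×10²³ = 4.977×10⁻⁴ mol.
Fraction absorbed: 1 − 46.4/100 = 0.5360.
Photons absorbed: 0.5360 × 4.977×10⁻⁴ = 2.668×10⁻⁴ mol.
Product formed: 0.209 × 2.668×10⁻⁴ = 5.576×10⁻⁵ mol.
Rate: 5.576×10⁻⁵ / 3708 s = 1.5×10⁻⁸ mol s⁻¹.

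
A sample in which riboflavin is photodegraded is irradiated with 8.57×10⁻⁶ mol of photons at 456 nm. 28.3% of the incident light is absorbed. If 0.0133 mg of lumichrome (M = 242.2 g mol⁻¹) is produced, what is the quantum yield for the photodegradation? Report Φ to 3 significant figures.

Product: 0.0133 mg / 242.2 g mol⁻¹ = 5.491×10⁻⁸ mol.
Photons absorbed: 0.283 × 8.57×10⁻⁶ = 2.425×10⁻⁶ mol.
Φ = 5.491×10⁻⁸ mol / 2.425×10⁻⁶ mol photons = 0.0226.

Φ = 0.0226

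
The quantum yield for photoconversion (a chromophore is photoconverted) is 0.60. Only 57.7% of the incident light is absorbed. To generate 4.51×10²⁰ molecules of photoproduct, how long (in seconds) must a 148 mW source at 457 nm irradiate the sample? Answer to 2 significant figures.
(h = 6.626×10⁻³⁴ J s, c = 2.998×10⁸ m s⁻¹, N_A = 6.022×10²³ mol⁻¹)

t ≈ 3800 s

Product: 4.51×10²⁰ / 6.022×10²³ = 7.489×10⁻⁴ mol.
Photons that must be absorbed: 7.489×10⁻⁴ / 0.60 = 0.001248 mol.
Incident photons needed: 0.001248 / 0.577 = 0.002163 mol.
Photon energy: hc/λ = 4.347×10⁻¹⁹ J; per mole, 2.618×10⁵ J mol⁻¹.
Energy required: 0.002163 × 2.618×10⁵ = 566.3 J.
Time: 566.3 J / 0.148 W = 3800 s.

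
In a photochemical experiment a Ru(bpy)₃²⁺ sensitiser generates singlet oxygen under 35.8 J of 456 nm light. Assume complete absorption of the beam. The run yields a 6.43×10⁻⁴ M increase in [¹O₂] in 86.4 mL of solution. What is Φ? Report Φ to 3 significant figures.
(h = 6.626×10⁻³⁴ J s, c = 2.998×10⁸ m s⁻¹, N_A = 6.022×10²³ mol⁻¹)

Φ = 0.407

Product: (6.43×10⁻⁴ M)(0.0864 L) = 5.556×10⁻⁵ mol.
Photon energy at 456 nm: hc/λ = (6.626×10⁻³⁴)(2.998×10⁸)/(456×10⁻⁹) = 4.356×10⁻¹⁹ J.
Photons incident: 35.8 / 4.356×10⁻¹⁹ = 8.219×10¹⁹, i.e. 8.219×10¹⁹/6.022×10²³ = 1.365×10⁻⁴ mol.
Φ = 5.556×10⁻⁵ mol / 1.365×10⁻⁴ mol photons = 0.407.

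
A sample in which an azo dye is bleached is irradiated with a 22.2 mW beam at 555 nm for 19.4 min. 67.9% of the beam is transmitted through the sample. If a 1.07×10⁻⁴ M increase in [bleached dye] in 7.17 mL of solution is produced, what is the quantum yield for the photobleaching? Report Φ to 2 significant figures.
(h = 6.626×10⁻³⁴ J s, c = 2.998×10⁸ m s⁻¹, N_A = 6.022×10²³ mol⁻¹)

Φ = 0.020

Product: (1.07×10⁻⁴ M)(0.00717 L) = 7.672×10⁻⁷ mol.
Photon energy at 555 nm: hc/λ = (6.626×10⁻³⁴)(2.998×10⁸)/(555×10⁻⁹) = 3.579×10⁻¹⁹ J.
Energy delivered: (22.2 mW)(1164 s) = 25.84 J.
Photons incident: 25.84 / 3.579×10⁻¹⁹ = 7.220×10¹⁹, i.e. 7.220×10¹⁹/6.022×10²³ = 1.199×10⁻⁴ mol.
Fraction absorbed: 1 − 67.9/100 = 0.3210.
Photons absorbed: 0.3210 × 1.199×10⁻⁴ = 3.849×10⁻⁵ mol.
Φ = 7.672×10⁻⁷ mol / 3.849×10⁻⁵ mol photons = 0.020.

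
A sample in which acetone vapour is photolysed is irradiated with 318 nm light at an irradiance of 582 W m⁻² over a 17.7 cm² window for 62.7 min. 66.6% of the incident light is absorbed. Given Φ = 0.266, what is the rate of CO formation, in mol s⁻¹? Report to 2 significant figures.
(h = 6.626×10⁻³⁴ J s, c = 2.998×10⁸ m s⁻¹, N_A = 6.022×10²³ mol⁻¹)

4.9×10⁻⁷ mol s⁻¹

Photon energy at 318 nm: hc/λ = (6.626×10⁻³⁴)(2.998×10⁸)/(318×10⁻⁹) = 6.247×10⁻¹⁹ J.
Energy delivered: (582 W m⁻²)(17.7×10⁻⁴ m²)(3762 s) = 3875 J.
Photons incident: 3875 / 6.247×10⁻¹⁹ = 6.203×10²¹, i.e. 6.203×10²¹/6.022×10²³ = 0.01030 mol.
Photons absorbed: 0.666 × 0.01030 = 0.006860 mol.
Product formed: 0.266 × 0.006860 = 0.001825 mol.
Rate: 0.001825 / 3762 s = 4.9×10⁻⁷ mol s⁻¹.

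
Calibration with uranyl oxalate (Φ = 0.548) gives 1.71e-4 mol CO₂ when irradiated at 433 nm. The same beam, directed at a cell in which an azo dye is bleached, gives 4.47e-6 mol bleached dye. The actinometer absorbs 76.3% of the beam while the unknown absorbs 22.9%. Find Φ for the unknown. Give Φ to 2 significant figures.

Φ = 0.048

Photons absorbed by the actinometer: 1.71e-4 / 0.548 = 3.120e-4 mol.
Incident flux: 3.120e-4 / 0.763 = 4.089e-4 einstein.
Absorbed by unknown: 0.229 × 4.089e-4 = 9.364e-5 mol.
Φ(unknown) = 4.47e-6 / 9.364e-5 = 0.048.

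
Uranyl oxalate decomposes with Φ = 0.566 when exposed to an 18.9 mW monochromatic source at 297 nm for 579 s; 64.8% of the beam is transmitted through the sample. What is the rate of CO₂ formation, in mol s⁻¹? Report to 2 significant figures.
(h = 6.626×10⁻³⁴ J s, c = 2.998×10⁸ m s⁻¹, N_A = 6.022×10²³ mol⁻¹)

Photon energy at 297 nm: hc/λ = (6.626×10⁻³⁴)(2.998×10⁸)/(297×10⁻⁹) = 6.688×10⁻¹⁹ J.
Energy delivered: (18.9 mW)(579 s) = 10.94 J.
Photons incident: 10.94 / 6.688×10⁻¹⁹ = 1.636×10¹⁹, i.e. 1.636×10¹⁹/6.022×10²³ = 2.717×10⁻⁵ mol.
Fraction absorbed: 1 − 64.8/100 = 0.3520.
Photons absorbed: 0.3520 × 2.717×10⁻⁵ = 9.564×10⁻⁶ mol.
Product formed: 0.566 × 9.564×10⁻⁶ = 5.413×10⁻⁶ mol.
Rate: 5.413×10⁻⁶ / 579 s = 9.3×10⁻⁹ mol s⁻¹.

9.3×10⁻⁹ mol s⁻¹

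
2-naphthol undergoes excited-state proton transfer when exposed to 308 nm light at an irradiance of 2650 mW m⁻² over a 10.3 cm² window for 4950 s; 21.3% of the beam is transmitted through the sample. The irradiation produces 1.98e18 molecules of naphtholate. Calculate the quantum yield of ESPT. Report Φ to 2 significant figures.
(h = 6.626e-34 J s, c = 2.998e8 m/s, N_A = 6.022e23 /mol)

Product: 1.98e18 / 6.022e23 = 3.288e-6 mol.
Photon energy at 308 nm: hc/λ = (6.626e-34)(2.998e8)/(308e-9) = 6.450e-19 J.
Energy delivered: (2650 mW m⁻²)(10.3e-4 m²)(4950 s) = 13.51 J.
Photons incident: 13.51 / 6.450e-19 = 2.095e19, i.e. 2.095e19/6.022e23 = 3.479e-5 mol.
Fraction absorbed: 1 − 21.3/100 = 0.7870.
Photons absorbed: 0.7870 × 3.479e-5 = 2.738e-5 mol.
Φ = 3.288e-6 mol / 2.738e-5 mol photons = 0.12.

Φ = 0.12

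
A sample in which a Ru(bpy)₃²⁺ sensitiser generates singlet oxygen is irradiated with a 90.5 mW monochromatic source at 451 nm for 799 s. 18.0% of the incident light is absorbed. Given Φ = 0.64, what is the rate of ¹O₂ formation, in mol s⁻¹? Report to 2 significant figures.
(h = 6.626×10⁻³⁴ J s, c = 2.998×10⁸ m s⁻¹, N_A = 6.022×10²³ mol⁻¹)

3.9×10⁻⁸ mol s⁻¹

Photon energy at 451 nm: hc/λ = (6.626×10⁻³⁴)(2.998×10⁸)/(451×10⁻⁹) = 4.405×10⁻¹⁹ J.
Energy delivered: (90.5 mW)(799 s) = 72.31 J.
Photons incident: 72.31 / 4.405×10⁻¹⁹ = 1.642×10²⁰, i.e. 1.642×10²⁰/6.022×10²³ = 2.727×10⁻⁴ mol.
Photons absorbed: 0.180 × 2.727×10⁻⁴ = 4.909×10⁻⁵ mol.
Product formed: 0.64 × 4.909×10⁻⁵ = 3.142×10⁻⁵ mol.
Rate: 3.142×10⁻⁵ / 799 s = 3.9×10⁻⁸ mol s⁻¹.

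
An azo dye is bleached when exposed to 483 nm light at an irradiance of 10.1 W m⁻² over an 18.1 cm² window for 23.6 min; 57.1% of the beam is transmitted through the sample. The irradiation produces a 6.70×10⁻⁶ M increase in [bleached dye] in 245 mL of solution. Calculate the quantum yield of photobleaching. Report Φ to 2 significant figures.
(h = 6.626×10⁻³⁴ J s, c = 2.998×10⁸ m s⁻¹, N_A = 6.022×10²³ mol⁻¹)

Φ = 0.037

Product: (6.70×10⁻⁶ M)(0.245 L) = 1.642×10⁻⁶ mol.
Photon energy at 483 nm: hc/λ = (6.626×10⁻³⁴)(2.998×10⁸)/(483×10⁻⁹) = 4.113×10⁻¹⁹ J.
Energy delivered: (10.1 W m⁻²)(18.1×10⁻⁴ m²)(1416 s) = 25.89 J.
Photons incident: 25.89 / 4.113×10⁻¹⁹ = 6.295×10¹⁹, i.e. 6.295×10¹⁹/6.022×10²³ = 1.045×10⁻⁴ mol.
Fraction absorbed: 1 − 57.1/100 = 0.4290.
Photons absorbed: 0.4290 × 1.045×10⁻⁴ = 4.483×10⁻⁵ mol.
Φ = 1.642×10⁻⁶ mol / 4.483×10⁻⁵ mol photons = 0.037.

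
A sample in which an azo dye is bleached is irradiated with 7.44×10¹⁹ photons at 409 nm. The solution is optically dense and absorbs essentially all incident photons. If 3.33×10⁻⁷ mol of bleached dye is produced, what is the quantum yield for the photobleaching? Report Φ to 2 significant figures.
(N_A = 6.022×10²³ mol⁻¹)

Φ = 0.0027

Moles of photons: 7.44×10¹⁹ / 6.022×10²³ = 1.235×10⁻⁴ mol.
Φ = 3.33×10⁻⁷ mol / 1.235×10⁻⁴ mol photons = 0.0027.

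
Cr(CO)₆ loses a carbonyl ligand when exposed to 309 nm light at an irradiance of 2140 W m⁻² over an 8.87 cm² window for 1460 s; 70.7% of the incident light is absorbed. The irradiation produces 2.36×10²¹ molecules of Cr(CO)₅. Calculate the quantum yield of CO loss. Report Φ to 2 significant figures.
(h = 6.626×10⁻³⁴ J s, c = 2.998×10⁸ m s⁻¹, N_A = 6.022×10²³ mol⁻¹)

Φ = 0.77

Product: 2.36×10²¹ / 6.022×10²³ = 0.003919 mol.
Photon energy at 309 nm: hc/λ = (6.626×10⁻³⁴)(2.998×10⁸)/(309×10⁻⁹) = 6.429×10⁻¹⁹ J.
Energy delivered: (2140 W m⁻²)(8.87×10⁻⁴ m²)(1460 s) = 2771 J.
Photons incident: 2771 / 6.429×10⁻¹⁹ = 4.310×10²¹, i.e. 4.310×10²¹/6.022×10²³ = 0.007157 mol.
Photons absorbed: 0.707 × 0.007157 = 0.005060 mol.
Φ = 0.003919 mol / 0.005060 mol photons = 0.77.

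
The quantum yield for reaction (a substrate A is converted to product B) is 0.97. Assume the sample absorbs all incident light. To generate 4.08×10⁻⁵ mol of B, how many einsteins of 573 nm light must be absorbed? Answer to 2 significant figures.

Photons that must be absorbed: 4.08×10⁻⁵ / 0.97 = 4.206×10⁻⁵ mol.

4.2×10⁻⁵ einstein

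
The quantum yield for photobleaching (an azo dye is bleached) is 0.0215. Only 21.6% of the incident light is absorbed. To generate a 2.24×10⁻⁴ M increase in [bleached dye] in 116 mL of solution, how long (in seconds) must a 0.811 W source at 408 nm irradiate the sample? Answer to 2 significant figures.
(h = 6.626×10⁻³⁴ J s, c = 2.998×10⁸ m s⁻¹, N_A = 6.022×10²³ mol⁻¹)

Product: (2.24×10⁻⁴ M)(0.116 L) = 2.598×10⁻⁵ mol.
Photons that must be absorbed: 2.598×10⁻⁵ / 0.0215 = 0.001208 mol.
Incident photons needed: 0.001208 / 0.216 = 0.005593 mol.
Photon energy: hc/λ = 4.869×10⁻¹⁹ J; per mole, 2.932×10⁵ J mol⁻¹.
Energy required: 0.005593 × 2.932×10⁵ = 1640 J.
Time: 1640 J / 0.811 W = 2000 s.

t ≈ 2000 s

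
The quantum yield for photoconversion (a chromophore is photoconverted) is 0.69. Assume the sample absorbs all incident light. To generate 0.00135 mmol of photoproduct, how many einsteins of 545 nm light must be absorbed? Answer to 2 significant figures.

Product: 0.00135 mmol = 1.35e-6 mol.
Photons that must be absorbed: 1.35e-6 / 0.69 = 1.957e-6 mol.

2.0e-6 einstein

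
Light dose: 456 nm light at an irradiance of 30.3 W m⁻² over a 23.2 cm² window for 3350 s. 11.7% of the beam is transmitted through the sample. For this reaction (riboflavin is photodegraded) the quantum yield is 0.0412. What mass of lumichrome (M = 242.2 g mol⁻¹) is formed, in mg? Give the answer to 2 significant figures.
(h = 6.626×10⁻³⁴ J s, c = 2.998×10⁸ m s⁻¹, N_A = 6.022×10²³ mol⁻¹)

7.9 mg

Photon energy at 456 nm: hc/λ = (6.626×10⁻³⁴)(2.998×10⁸)/(456×10⁻⁹) = 4.356×10⁻¹⁹ J.
Energy delivered: (30.3 W m⁻²)(23.2×10⁻⁴ m²)(3350 s) = 235.5 J.
Photons incident: 235.5 / 4.356×10⁻¹⁹ = 5.406×10²⁰, i.e. 5.406×10²⁰/6.022×10²³ = 8.977×10⁻⁴ mol.
Fraction absorbed: 1 − 11.7/100 = 0.8830.
Photons absorbed: 0.8830 × 8.977×10⁻⁴ = 7.927×10⁻⁴ mol.
Product: Φ × n_abs = 0.0412 × 7.927×10⁻⁴ = 3.266×10⁻⁵ mol.
Mass: 3.266×10⁻⁵ × 242.2 = 0.007910 g = 7.9 mg.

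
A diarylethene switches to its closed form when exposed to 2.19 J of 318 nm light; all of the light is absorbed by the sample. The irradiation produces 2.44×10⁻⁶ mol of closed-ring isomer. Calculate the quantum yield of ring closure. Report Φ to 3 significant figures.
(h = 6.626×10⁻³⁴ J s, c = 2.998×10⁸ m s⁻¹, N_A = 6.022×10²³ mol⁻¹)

Photon energy at 318 nm: hc/λ = (6.626×10⁻³⁴)(2.998×10⁸)/(318×10⁻⁹) = 6.247×10⁻¹⁹ J.
Photons incident: 2.19 / 6.247×10⁻¹⁹ = 3.506×10¹⁸, i.e. 3.506×10¹⁸/6.022×10²³ = 5.822×10⁻⁶ mol.
Φ = 2.44×10⁻⁶ mol / 5.822×10⁻⁶ mol photons = 0.419.

Φ = 0.419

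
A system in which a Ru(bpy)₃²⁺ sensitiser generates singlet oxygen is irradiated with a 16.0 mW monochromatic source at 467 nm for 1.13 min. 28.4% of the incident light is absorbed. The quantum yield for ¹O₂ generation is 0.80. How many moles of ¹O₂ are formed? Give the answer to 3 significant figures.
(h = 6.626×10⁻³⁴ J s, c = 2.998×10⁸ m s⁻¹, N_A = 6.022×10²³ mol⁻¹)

9.62×10⁻⁷ mol

Photon energy at 467 nm: hc/λ = (6.626×10⁻³⁴)(2.998×10⁸)/(467×10⁻⁹) = 4.254×10⁻¹⁹ J.
Energy delivered: (16.0 mW)(67.8 s) = 1.085 J.
Photons incident: 1.085 / 4.254×10⁻¹⁹ = 2.551×10¹⁸, i.e. 2.551×10¹⁸/6.022×10²³ = 4.236×10⁻⁶ mol.
Photons absorbed: 0.284 × 4.236×10⁻⁶ = 1.203×10⁻⁶ mol.
Product: Φ × n_abs = 0.80 × 1.203×10⁻⁶ = 9.624×10⁻⁷ mol.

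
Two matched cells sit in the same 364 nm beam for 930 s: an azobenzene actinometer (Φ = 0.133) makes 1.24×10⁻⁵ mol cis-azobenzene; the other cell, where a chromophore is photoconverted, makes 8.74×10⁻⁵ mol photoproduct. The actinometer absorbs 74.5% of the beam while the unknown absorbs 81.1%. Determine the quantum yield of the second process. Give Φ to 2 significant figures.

Photons absorbed by the actinometer: 1.24×10⁻⁵ / 0.133 = 9.323×10⁻⁵ mol.
Incident flux: 9.323×10⁻⁵ / 0.745 = 1.251×10⁻⁴ einstein.
Absorbed by unknown: 0.811 × 1.251×10⁻⁴ = 1.015×10⁻⁴ mol.
Φ(unknown) = 8.74×10⁻⁵ / 1.015×10⁻⁴ = 0.86.

Φ = 0.86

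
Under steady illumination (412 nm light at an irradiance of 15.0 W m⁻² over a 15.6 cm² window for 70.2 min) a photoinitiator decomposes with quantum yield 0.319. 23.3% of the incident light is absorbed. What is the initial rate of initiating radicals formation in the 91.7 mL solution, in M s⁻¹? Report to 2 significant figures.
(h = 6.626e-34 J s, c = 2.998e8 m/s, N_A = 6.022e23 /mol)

Photon energy at 412 nm: hc/λ = (6.626e-34)(2.998e8)/(412e-9) = 4.822e-19 J.
Energy delivered: (15.0 W m⁻²)(15.6e-4 m²)(4212 s) = 98.56 J.
Photons incident: 98.56 / 4.822e-19 = 2.044e20, i.e. 2.044e20/6.022e23 = 3.394e-4 mol.
Photons absorbed: 0.233 × 3.394e-4 = 7.908e-5 mol.
Product formed: 0.319 × 7.908e-5 = 2.523e-5 mol.
Rate: 2.523e-5 mol / (4212 s × 0.0917 L) = 6.5e-8 M s⁻¹.

6.5e-8 M s⁻¹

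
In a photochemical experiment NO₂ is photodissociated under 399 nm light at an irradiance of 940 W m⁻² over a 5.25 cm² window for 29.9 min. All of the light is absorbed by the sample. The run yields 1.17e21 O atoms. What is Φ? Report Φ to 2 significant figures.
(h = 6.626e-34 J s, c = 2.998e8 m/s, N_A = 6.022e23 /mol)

Product: 1.17e21 / 6.022e23 = 0.001943 mol.
Photon energy at 399 nm: hc/λ = (6.626e-34)(2.998e8)/(399e-9) = 4.979e-19 J.
Energy delivered: (940 W m⁻²)(5.25e-4 m²)(1794 s) = 885.3 J.
Photons incident: 885.3 / 4.979e-19 = 1.778e21, i.e. 1.778e21/6.022e23 = 0.002953 mol.
Φ = 0.001943 mol / 0.002953 mol photons = 0.66.

Φ = 0.66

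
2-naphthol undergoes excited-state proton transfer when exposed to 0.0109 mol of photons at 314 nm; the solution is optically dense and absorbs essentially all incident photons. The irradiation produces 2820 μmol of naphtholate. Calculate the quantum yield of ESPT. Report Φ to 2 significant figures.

Product: 2820 μmol = 0.00282 mol.
Φ = 0.00282 mol / 0.0109 mol photons = 0.26.

Φ = 0.26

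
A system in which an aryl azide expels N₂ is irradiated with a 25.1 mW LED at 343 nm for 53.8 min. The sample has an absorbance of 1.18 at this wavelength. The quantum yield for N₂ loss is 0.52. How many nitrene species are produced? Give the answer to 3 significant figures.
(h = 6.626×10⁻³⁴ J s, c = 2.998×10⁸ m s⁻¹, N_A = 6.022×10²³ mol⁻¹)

Photon energy at 343 nm: hc/λ = (6.626×10⁻³⁴)(2.998×10⁸)/(343×10⁻⁹) = 5.791×10⁻¹⁹ J.
Energy delivered: (25.1 mW)(3228 s) = 81.02 J.
Photons incident: 81.02 / 5.791×10⁻¹⁹ = 1.399×10²⁰, i.e. 1.399×10²⁰/6.022×10²³ = 2.323×10⁻⁴ mol.
Fraction absorbed: 1 − 10^(−1.18) = 0.9339.
Photons absorbed: 0.9339 × 2.323×10⁻⁴ = 2.169×10⁻⁴ mol.
Product: Φ × n_abs = 0.52 × 2.169×10⁻⁴ = 1.128×10⁻⁴ mol.
As a count: 1.128×10⁻⁴ × 6.022×10²³ = 6.79×10¹⁹.

6.79×10¹⁹ species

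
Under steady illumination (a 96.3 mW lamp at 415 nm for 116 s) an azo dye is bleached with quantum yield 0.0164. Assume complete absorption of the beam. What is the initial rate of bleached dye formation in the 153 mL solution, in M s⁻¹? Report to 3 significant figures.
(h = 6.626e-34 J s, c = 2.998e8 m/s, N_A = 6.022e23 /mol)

3.58e-8 M s⁻¹

Photon energy at 415 nm: hc/λ = (6.626e-34)(2.998e8)/(415e-9) = 4.787e-19 J.
Energy delivered: (96.3 mW)(116 s) = 11.17 J.
Photons incident: 11.17 / 4.787e-19 = 2.333e19, i.e. 2.333e19/6.022e23 = 3.874e-5 mol.
Product formed: 0.0164 × 3.874e-5 = 6.353e-7 mol.
Rate: 6.353e-7 mol / (116 s × 0.153 L) = 3.58e-8 M s⁻¹.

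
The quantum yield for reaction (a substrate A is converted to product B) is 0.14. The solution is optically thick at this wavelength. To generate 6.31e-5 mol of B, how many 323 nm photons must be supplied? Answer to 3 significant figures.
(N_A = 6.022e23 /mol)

2.71e20 photons

Photons that must be absorbed: 6.31e-5 / 0.14 = 4.507e-4 mol.
Photon count: 4.507e-4 × 6.022e23 = 2.71e20.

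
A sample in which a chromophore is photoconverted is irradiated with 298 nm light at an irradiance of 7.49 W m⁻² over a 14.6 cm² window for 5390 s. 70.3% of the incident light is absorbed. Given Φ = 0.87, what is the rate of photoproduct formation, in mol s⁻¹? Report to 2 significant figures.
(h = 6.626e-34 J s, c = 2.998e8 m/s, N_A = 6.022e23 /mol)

Photon energy at 298 nm: hc/λ = (6.626e-34)(2.998e8)/(298e-9) = 6.666e-19 J.
Energy delivered: (7.49 W m⁻²)(14.6e-4 m²)(5390 s) = 58.94 J.
Photons incident: 58.94 / 6.666e-19 = 8.842e19, i.e. 8.842e19/6.022e23 = 1.468e-4 mol.
Photons absorbed: 0.703 × 1.468e-4 = 1.032e-4 mol.
Product formed: 0.87 × 1.032e-4 = 8.978e-5 mol.
Rate: 8.978e-5 / 5390 s = 1.7e-8 mol s⁻¹.

1.7e-8 mol s⁻¹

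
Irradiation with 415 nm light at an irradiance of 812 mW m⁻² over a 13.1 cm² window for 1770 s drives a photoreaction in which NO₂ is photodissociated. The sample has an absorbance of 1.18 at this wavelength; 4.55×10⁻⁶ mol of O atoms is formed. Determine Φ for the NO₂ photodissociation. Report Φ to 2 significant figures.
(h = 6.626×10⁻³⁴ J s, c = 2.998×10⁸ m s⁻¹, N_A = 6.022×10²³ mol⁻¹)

Φ = 0.75

Photon energy at 415 nm: hc/λ = (6.626×10⁻³⁴)(2.998×10⁸)/(415×10⁻⁹) = 4.787×10⁻¹⁹ J.
Energy delivered: (812 mW m⁻²)(13.1×10⁻⁴ m²)(1770 s) = 1.883 J.
Photons incident: 1.883 / 4.787×10⁻¹⁹ = 3.934×10¹⁸, i.e. 3.934×10¹⁸/6.022×10²³ = 6.533×10⁻⁶ mol.
Fraction absorbed: 1 − 10^(−1.18) = 0.9339.
Photons absorbed: 0.9339 × 6.533×10⁻⁶ = 6.101×10⁻⁶ mol.
Φ = 4.55×10⁻⁶ mol / 6.101×10⁻⁶ mol photons = 0.75.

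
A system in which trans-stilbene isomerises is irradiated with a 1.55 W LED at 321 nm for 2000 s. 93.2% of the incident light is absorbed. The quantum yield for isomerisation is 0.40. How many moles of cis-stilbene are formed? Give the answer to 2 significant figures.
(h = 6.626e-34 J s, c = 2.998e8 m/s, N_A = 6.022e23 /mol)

0.0031 mol

Photon energy at 321 nm: hc/λ = (6.626e-34)(2.998e8)/(321e-9) = 6.188e-19 J.
Energy delivered: (1.55 W)(2000 s) = 3100 J.
Photons incident: 3100 / 6.188e-19 = 5.010e21, i.e. 5.010e21/6.022e23 = 0.008319 mol.
Photons absorbed: 0.932 × 0.008319 = 0.007753 mol.
Product: Φ × n_abs = 0.40 × 0.007753 = 0.003101 mol.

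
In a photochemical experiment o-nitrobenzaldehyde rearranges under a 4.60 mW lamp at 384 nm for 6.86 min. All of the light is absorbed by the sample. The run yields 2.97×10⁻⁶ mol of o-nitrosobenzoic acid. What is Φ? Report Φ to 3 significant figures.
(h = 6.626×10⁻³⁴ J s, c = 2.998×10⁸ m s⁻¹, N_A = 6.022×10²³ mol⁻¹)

Photon energy at 384 nm: hc/λ = (6.626×10⁻³⁴)(2.998×10⁸)/(384×10⁻⁹) = 5.173×10⁻¹⁹ J.
Energy delivered: (4.60 mW)(411.6 s) = 1.893 J.
Photons incident: 1.893 / 5.173×10⁻¹⁹ = 3.659×10¹⁸, i.e. 3.659×10¹⁸/6.022×10²³ = 6.076×10⁻⁶ mol.
Φ = 2.97×10⁻⁶ mol / 6.076×10⁻⁶ mol photons = 0.489.

Φ = 0.489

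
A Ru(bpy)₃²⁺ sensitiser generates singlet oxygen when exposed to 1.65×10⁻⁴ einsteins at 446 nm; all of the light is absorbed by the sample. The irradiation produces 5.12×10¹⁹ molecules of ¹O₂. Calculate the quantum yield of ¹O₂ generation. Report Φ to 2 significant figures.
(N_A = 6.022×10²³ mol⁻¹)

Φ = 0.52

Product: 5.12×10¹⁹ / 6.022×10²³ = 8.502×10⁻⁵ mol.
Φ = 8.502×10⁻⁵ mol / 1.65×10⁻⁴ mol photons = 0.52.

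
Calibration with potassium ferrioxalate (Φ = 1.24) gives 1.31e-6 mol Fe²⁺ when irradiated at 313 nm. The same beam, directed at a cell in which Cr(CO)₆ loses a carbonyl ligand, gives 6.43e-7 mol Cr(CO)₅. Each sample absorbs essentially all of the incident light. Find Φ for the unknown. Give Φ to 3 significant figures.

Φ = 0.609

Photons absorbed by the actinometer: 1.31e-6 / 1.24 = 1.056e-6 mol.
Φ(unknown) = 6.43e-7 / 1.056e-6 = 0.609.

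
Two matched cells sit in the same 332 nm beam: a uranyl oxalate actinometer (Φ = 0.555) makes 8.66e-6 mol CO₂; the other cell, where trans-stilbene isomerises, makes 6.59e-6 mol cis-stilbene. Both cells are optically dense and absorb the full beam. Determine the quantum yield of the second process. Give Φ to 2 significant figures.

Photons absorbed by the actinometer: 8.66e-6 / 0.555 = 1.560e-5 mol.
Φ(unknown) = 6.59e-6 / 1.560e-5 = 0.42.

Φ = 0.42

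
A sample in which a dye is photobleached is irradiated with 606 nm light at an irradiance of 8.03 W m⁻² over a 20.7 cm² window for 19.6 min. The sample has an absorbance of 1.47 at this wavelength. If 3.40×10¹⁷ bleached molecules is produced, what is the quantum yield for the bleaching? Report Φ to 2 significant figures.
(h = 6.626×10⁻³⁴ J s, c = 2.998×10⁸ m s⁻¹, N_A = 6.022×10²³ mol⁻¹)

Φ = 0.0059

Product: 3.40×10¹⁷ / 6.022×10²³ = 5.646×10⁻⁷ mol.
Photon energy at 606 nm: hc/λ = (6.626×10⁻³⁴)(2.998×10⁸)/(606×10⁻⁹) = 3.278×10⁻¹⁹ J.
Energy delivered: (8.03 W m⁻²)(20.7×10⁻⁴ m²)(1176 s) = 19.55 J.
Photons incident: 19.55 / 3.278×10⁻¹⁹ = 5.964×10¹⁹, i.e. 5.964×10¹⁹/6.022×10²³ = 9.904×10⁻⁵ mol.
Fraction absorbed: 1 − 10^(−1.47) = 0.9661.
Photons absorbed: 0.9661 × 9.904×10⁻⁵ = 9.568×10⁻⁵ mol.
Φ = 5.646×10⁻⁷ mol / 9.568×10⁻⁵ mol photons = 0.0059.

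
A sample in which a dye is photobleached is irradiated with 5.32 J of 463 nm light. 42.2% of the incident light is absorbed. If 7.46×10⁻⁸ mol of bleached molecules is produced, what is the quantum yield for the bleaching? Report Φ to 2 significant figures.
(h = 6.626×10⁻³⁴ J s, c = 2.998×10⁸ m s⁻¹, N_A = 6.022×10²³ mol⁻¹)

Photon energy at 463 nm: hc/λ = (6.626×10⁻³⁴)(2.998×10⁸)/(463×10⁻⁹) = 4.290×10⁻¹⁹ J.
Photons incident: 5.32 / 4.290×10⁻¹⁹ = 1.240×10¹⁹, i.e. 1.240×10¹⁹/6.022×10²³ = 2.059×10⁻⁵ mol.
Photons absorbed: 0.422 × 2.059×10⁻⁵ = 8.689×10⁻⁶ mol.
Φ = 7.46×10⁻⁸ mol / 8.689×10⁻⁶ mol photons = 0.0086.

Φ = 0.0086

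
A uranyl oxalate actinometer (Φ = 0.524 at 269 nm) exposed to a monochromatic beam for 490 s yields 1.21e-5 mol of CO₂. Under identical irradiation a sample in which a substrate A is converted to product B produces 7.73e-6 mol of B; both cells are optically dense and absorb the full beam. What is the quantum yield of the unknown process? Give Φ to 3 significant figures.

Photons absorbed by the actinometer: 1.21e-5 / 0.524 = 2.309e-5 mol.
Φ(unknown) = 7.73e-6 / 2.309e-5 = 0.335.

Φ = 0.335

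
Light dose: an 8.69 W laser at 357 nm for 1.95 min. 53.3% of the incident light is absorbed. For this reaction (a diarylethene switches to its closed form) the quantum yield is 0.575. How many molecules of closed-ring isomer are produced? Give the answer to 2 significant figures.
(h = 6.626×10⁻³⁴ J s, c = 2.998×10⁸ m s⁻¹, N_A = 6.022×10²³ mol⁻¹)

5.6×10²⁰ molecules

Photon energy at 357 nm: hc/λ = (6.626×10⁻³⁴)(2.998×10⁸)/(357×10⁻⁹) = 5.564×10⁻¹⁹ J.
Energy delivered: (8.69 W)(117 s) = 1017 J.
Photons incident: 1017 / 5.564×10⁻¹⁹ = 1.828×10²¹, i.e. 1.828×10²¹/6.022×10²³ = 0.003036 mol.
Photons absorbed: 0.533 × 0.003036 = 0.001618 mol.
Product: Φ × n_abs = 0.575 × 0.001618 = 9.303×10⁻⁴ mol.
As a count: 9.303×10⁻⁴ × 6.022×10²³ = 5.6×10²⁰.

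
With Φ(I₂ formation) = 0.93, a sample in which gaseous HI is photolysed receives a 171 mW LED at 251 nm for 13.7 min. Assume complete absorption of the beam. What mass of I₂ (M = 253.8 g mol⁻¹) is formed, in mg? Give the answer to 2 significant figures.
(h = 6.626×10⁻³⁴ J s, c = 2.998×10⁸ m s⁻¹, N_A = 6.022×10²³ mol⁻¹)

Photon energy at 251 nm: hc/λ = (6.626×10⁻³⁴)(2.998×10⁸)/(251×10⁻⁹) = 7.914×10⁻¹⁹ J.
Energy delivered: (171 mW)(822 s) = 140.6 J.
Photons incident: 140.6 / 7.914×10⁻¹⁹ = 1.777×10²⁰, i.e. 1.777×10²⁰/6.022×10²³ = 2.951×10⁻⁴ mol.
Product: Φ × n_abs = 0.93 × 2.951×10⁻⁴ = 2.744×10⁻⁴ mol.
Mass: 2.744×10⁻⁴ × 253.8 = 0.06964 g = 70 mg.

70 mg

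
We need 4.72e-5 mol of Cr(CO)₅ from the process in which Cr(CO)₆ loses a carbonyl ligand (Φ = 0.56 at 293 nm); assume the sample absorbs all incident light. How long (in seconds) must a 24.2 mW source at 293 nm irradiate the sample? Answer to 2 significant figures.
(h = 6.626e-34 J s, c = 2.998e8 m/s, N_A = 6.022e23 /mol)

t ≈ 1400 s

Photons that must be absorbed: 4.72e-5 / 0.56 = 8.429e-5 mol.
Photon energy: hc/λ = 6.780e-19 J; per mole, 4.083e5 J mol⁻¹.
Energy required: 8.429e-5 × 4.083e5 = 34.42 J.
Time: 34.42 J / 0.0242 W = 1400 s.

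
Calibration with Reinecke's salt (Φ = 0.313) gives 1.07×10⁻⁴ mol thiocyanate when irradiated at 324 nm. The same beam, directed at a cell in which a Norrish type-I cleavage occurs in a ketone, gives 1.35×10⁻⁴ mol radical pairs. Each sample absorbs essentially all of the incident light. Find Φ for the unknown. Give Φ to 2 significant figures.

Photons absorbed by the actinometer: 1.07×10⁻⁴ / 0.313 = 3.419×10⁻⁴ mol.
Φ(unknown) = 1.35×10⁻⁴ / 3.419×10⁻⁴ = 0.39.

Φ = 0.39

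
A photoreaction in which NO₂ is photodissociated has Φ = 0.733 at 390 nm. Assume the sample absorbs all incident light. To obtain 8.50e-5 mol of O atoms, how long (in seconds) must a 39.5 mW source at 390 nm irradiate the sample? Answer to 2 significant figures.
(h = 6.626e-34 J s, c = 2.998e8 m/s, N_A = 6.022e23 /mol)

Photons that must be absorbed: 8.50e-5 / 0.733 = 1.160e-4 mol.
Photon energy: hc/λ = 5.094e-19 J; per mole, 3.068e5 J mol⁻¹.
Energy required: 1.160e-4 × 3.068e5 = 35.59 J.
Time: 35.59 J / 0.0395 W = 900 s.

t ≈ 900 s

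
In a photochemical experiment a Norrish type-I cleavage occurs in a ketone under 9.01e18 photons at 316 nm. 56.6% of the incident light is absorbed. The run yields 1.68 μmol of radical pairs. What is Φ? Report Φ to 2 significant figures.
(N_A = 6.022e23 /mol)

Φ = 0.20

Product: 1.68 μmol = 1.68e-6 mol.
Moles of photons: 9.01e18 / 6.022e23 = 1.496e-5 mol.
Photons absorbed: 0.566 × 1.496e-5 = 8.467e-6 mol.
Φ = 1.68e-6 mol / 8.467e-6 mol photons = 0.20.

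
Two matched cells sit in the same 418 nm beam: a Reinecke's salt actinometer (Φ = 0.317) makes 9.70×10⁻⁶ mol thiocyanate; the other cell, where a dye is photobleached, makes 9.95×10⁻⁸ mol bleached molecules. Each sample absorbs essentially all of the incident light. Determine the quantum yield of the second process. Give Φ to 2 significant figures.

Φ = 0.0033

Photons absorbed by the actinometer: 9.70×10⁻⁶ / 0.317 = 3.060×10⁻⁵ mol.
Φ(unknown) = 9.95×10⁻⁸ / 3.060×10⁻⁵ = 0.0033.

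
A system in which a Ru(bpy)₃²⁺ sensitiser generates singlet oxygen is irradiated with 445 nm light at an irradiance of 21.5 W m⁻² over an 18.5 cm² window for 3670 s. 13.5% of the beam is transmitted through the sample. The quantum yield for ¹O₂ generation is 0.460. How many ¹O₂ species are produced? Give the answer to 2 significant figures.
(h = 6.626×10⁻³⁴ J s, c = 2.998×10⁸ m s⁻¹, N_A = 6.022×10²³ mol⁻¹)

Photon energy at 445 nm: hc/λ = (6.626×10⁻³⁴)(2.998×10⁸)/(445×10⁻⁹) = 4.464×10⁻¹⁹ J.
Energy delivered: (21.5 W m⁻²)(18.5×10⁻⁴ m²)(3670 s) = 146.0 J.
Photons incident: 146.0 / 4.464×10⁻¹⁹ = 3.271×10²⁰, i.e. 3.271×10²⁰/6.022×10²³ = 5.432×10⁻⁴ mol.
Fraction absorbed: 1 − 13.5/100 = 0.8650.
Photons absorbed: 0.8650 × 5.432×10⁻⁴ = 4.699×10⁻⁴ mol.
Product: Φ × n_abs = 0.460 × 4.699×10⁻⁴ = 2.162×10⁻⁴ mol.
As a count: 2.162×10⁻⁴ × 6.022×10²³ = 1.3×10²⁰.

1.3×10²⁰ species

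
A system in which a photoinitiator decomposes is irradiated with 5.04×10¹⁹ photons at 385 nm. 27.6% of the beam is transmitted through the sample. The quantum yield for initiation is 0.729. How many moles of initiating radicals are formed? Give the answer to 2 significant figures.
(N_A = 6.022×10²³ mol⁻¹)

4.4×10⁻⁵ mol

Moles of photons: 5.04×10¹⁹ / 6.022×10²³ = 8.369×10⁻⁵ mol.
Fraction absorbed: 1 − 27.6/100 = 0.7240.
Photons absorbed: 0.7240 × 8.369×10⁻⁵ = 6.059×10⁻⁵ mol.
Product: Φ × n_abs = 0.729 × 6.059×10⁻⁵ = 4.417×10⁻⁵ mol.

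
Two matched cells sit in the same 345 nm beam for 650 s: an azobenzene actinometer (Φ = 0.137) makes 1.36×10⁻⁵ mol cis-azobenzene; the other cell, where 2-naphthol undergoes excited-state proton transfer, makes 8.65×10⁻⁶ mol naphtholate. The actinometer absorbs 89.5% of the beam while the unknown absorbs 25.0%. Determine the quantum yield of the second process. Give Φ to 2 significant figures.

Photons absorbed by the actinometer: 1.36×10⁻⁵ / 0.137 = 9.927×10⁻⁵ mol.
Incident flux: 9.927×10⁻⁵ / 0.895 = 1.109×10⁻⁴ einstein.
Absorbed by unknown: 0.250 × 1.109×10⁻⁴ = 2.773×10⁻⁵ mol.
Φ(unknown) = 8.65×10⁻⁶ / 2.773×10⁻⁵ = 0.31.

Φ = 0.31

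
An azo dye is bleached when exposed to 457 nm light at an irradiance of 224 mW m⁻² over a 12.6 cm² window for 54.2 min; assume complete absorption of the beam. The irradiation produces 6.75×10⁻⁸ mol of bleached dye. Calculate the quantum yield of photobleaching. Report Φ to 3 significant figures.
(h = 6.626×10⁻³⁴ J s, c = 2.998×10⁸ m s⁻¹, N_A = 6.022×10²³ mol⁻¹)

Photon energy at 457 nm: hc/λ = (6.626×10⁻³⁴)(2.998×10⁸)/(457×10⁻⁹) = 4.347×10⁻¹⁹ J.
Energy delivered: (224 mW m⁻²)(12.6×10⁻⁴ m²)(3252 s) = 0.9178 J.
Photons incident: 0.9178 / 4.347×10⁻¹⁹ = 2.111×10¹⁸, i.e. 2.111×10¹⁸/6.022×10²³ = 3.505×10⁻⁶ mol.
Φ = 6.75×10⁻⁸ mol / 3.505×10⁻⁶ mol photons = 0.0193.

Φ = 0.0193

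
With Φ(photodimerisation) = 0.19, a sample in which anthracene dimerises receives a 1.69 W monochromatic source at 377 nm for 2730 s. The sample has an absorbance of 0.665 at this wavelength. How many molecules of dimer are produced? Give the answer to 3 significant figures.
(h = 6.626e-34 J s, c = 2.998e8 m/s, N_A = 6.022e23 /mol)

1.30e21 molecules

Photon energy at 377 nm: hc/λ = (6.626e-34)(2.998e8)/(377e-9) = 5.269e-19 J.
Energy delivered: (1.69 W)(2730 s) = 4614 J.
Photons incident: 4614 / 5.269e-19 = 8.757e21, i.e. 8.757e21/6.022e23 = 0.01454 mol.
Fraction absorbed: 1 − 10^(−0.665) = 0.7837.
Photons absorbed: 0.7837 × 0.01454 = 0.01139 mol.
Product: Φ × n_abs = 0.19 × 0.01139 = 0.002164 mol.
As a count: 0.002164 × 6.022e23 = 1.30e21.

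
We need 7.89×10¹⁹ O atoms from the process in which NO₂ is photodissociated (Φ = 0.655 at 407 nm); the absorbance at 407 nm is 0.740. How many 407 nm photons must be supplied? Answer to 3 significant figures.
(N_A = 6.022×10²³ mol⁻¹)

1.47×10²⁰ photons

Product: 7.89×10¹⁹ / 6.022×10²³ = 1.310×10⁻⁴ mol.
Photons that must be absorbed: 1.310×10⁻⁴ / 0.655 = 2.000×10⁻⁴ mol.
Fraction absorbed: 1 − 10^(−0.740) = 0.8180.
Incident photons needed: 2.000×10⁻⁴ / 0.8180 = 2.445×10⁻⁴ mol.
Photon count: 2.445×10⁻⁴ × 6.022×10²³ = 1.47×10²⁰.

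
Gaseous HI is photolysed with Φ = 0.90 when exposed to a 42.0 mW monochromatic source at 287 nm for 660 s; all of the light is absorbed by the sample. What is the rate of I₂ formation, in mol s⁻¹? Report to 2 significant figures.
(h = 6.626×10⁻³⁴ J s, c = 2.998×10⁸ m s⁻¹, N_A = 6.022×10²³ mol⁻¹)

Photon energy at 287 nm: hc/λ = (6.626×10⁻³⁴)(2.998×10⁸)/(287×10⁻⁹) = 6.922×10⁻¹⁹ J.
Energy delivered: (42.0 mW)(660 s) = 27.72 J.
Photons incident: 27.72 / 6.922×10⁻¹⁹ = 4.005×10¹⁹, i.e. 4.005×10¹⁹/6.022×10²³ = 6.651×10⁻⁵ mol.
Product formed: 0.90 × 6.651×10⁻⁵ = 5.986×10⁻⁵ mol.
Rate: 5.986×10⁻⁵ / 660 s = 9.1×10⁻⁸ mol s⁻¹.

9.1×10⁻⁸ mol s⁻¹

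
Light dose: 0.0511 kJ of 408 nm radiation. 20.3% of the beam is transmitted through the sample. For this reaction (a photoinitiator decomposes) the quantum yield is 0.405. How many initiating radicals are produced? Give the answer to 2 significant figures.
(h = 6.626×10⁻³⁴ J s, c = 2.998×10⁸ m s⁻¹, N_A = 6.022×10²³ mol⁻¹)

3.4×10¹⁹ initiating radicals

Photon energy at 408 nm: hc/λ = (6.626×10⁻³⁴)(2.998×10⁸)/(408×10⁻⁹) = 4.869×10⁻¹⁹ J.
Incident energy: 0.0511 kJ = 51.1 J.
Photons incident: 51.1 / 4.869×10⁻¹⁹ = 1.049×10²⁰, i.e. 1.049×10²⁰/6.022×10²³ = 1.742×10⁻⁴ mol.
Fraction absorbed: 1 − 20.3/100 = 0.7970.
Photons absorbed: 0.7970 × 1.742×10⁻⁴ = 1.388×10⁻⁴ mol.
Product: Φ × n_abs = 0.405 × 1.388×10⁻⁴ = 5.621×10⁻⁵ mol.
As a count: 5.621×10⁻⁵ × 6.022×10²³ = 3.4×10¹⁹.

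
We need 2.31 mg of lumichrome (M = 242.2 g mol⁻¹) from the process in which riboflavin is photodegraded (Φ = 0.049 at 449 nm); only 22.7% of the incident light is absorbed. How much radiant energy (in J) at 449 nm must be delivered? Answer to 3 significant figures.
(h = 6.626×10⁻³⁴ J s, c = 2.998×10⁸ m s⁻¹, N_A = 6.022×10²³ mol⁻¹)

228 J

Product: 2.31 mg / 242.2 g mol⁻¹ = 9.538×10⁻⁶ mol.
Photons that must be absorbed: 9.538×10⁻⁶ / 0.049 = 1.947×10⁻⁴ mol.
Incident photons needed: 1.947×10⁻⁴ / 0.227 = 8.577×10⁻⁴ mol.
Photon energy: hc/λ = 4.424×10⁻¹⁹ J; per mole, 2.664×10⁵ J mol⁻¹.
Energy required: 8.577×10⁻⁴ × 2.664×10⁵ = 228 J.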